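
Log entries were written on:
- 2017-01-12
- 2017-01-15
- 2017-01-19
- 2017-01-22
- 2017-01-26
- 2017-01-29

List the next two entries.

The gap pattern 3, 4, 3, 4, 3 repeats every 2 events.
These are the Thursdays and Sundays of each week.
The following Thursday is 2017-02-02.
The following Sunday is 2017-02-05.

2017-02-02, 2017-02-05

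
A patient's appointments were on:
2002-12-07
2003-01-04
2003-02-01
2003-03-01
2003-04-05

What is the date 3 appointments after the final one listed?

All dates are Saturdays, 28, 28, 28, 35 days apart.
Specifically, the 1st Saturday of each month.
1st Saturday of May 2003: 2003-05-03.
1st Saturday of June 2003: 2003-06-07.
1st Saturday of July 2003: 2003-07-05.

2003-07-05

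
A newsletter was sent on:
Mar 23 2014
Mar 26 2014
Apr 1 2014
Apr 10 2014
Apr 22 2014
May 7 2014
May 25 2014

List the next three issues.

Jun 15 2014, Jul 9 2014, Aug 5 2014

The spacing grows by 3 each time: 3, 6, 9, 12, 15, 18 days.
Next gap: 21 days. May 25 2014 + 21 days = Jun 15 2014.
Next gap: 24 days. Jun 15 2014 + 24 days = Jul 9 2014.
Next gap: 27 days. Jul 9 2014 + 27 days = Aug 5 2014.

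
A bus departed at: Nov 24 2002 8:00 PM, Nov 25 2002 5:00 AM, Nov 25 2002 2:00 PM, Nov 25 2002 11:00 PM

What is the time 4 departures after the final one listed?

Spacing: 9, 9, 9 h — constant 9 h.
Nov 25 2002 11:00 PM + 9 h = Nov 26 2002 8:00 AM.
Nov 26 2002 8:00 AM + 9 h = Nov 26 2002 5:00 PM.
Nov 26 2002 5:00 PM + 9 h = Nov 27 2002 2:00 AM.
Nov 27 2002 2:00 AM + 9 h = Nov 27 2002 11:00 AM.

Nov 27 2002 11:00 AM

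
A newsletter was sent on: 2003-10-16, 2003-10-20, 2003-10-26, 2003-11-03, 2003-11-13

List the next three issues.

2003-11-25, 2003-12-09, 2003-12-25

The spacing grows by 2 each time: 4, 6, 8, 10 days.
Next gap: 12 days. 2003-11-13 + 12 days = 2003-11-25.
Next gap: 14 days. 2003-11-25 + 14 days = 2003-12-09.
Next gap: 16 days. 2003-12-09 + 16 days = 2003-12-25.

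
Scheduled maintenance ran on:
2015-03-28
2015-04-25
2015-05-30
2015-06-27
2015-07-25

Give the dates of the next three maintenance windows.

2015-08-29, 2015-09-26, 2015-10-31

All Saturdays; the gaps (28, 35, 28, 28) vary with month length.
This is the last Saturday of each month.
August 2015 ends with Saturday 2015-08-29.
Last Saturday of September 2015: 2015-09-26.
Last Saturday of October 2015: 2015-10-31.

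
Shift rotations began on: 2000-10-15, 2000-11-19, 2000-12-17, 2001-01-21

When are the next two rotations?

These are Sundays at 28- or 35-day spacing (35, 28, 35).
The pattern: 3rd Sunday of the month.
3rd Sunday of February 2001: 2001-02-18.
3rd Sunday of March 2001: 2001-03-18.

2001-02-18, 2001-03-18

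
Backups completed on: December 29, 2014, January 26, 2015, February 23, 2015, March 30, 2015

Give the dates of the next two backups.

April 27, 2015; May 25, 2015

These are Mondays with 28, 28, 35-day gaps.
Each is the final Monday of its month — December 29, 2014 is past the 28th, so '4th Monday' doesn't fit.
Last Monday of April 2015: April 27, 2015.
May 2015 ends with Monday May 25, 2015.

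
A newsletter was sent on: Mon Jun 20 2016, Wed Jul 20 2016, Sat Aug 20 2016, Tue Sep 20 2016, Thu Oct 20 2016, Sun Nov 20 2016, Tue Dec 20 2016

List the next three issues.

Fri Jan 20 2017, Mon Feb 20 2017, Mon Mar 20 2017

Each date is the 20th; the gaps (30, 31, 31, 30, 31, 30) track the month lengths.
The rule is the 20th of each month.
January 2017: Fri Jan 20 2017.
February 2017: Mon Feb 20 2017.
Next: March 2017 → Mon Mar 20 2017.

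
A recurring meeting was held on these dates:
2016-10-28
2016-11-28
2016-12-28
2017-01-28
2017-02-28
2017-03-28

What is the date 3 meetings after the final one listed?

2017-06-28

The day-of-month is always 28 (31, 30, 31, 31, 28 days between events).
So this recurs on the 28th of each month.
Next: April 2017 → 2017-04-28.
May 2017: 2017-05-28.
Next: June 2017 → 2017-06-28.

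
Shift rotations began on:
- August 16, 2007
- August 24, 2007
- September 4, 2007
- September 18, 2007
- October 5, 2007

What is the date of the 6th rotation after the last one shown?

The spacing grows by 3 each time: 8, 11, 14, 17 days.
Next gap: 20 days. October 5, 2007 + 20 days = October 25, 2007.
Next gap: 23 days. October 25, 2007 + 23 days = November 17, 2007.
Next gap: 26 days. November 17, 2007 + 26 days = December 13, 2007.
Next gap: 29 days. December 13, 2007 + 29 days = January 11, 2008.
Next gap: 32 days. January 11, 2008 + 32 days = February 12, 2008.
Next gap: 35 days. February 12, 2008 + 35 days = March 18, 2008.

March 18, 2008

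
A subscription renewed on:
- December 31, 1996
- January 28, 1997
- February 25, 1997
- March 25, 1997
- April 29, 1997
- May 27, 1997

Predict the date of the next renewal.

June 24, 1997

Every date is a Tuesday; gaps 28, 28, 28, 35, 28 days.
Each is the last Tuesday of its month (at least one falls on the 29th or later, ruling out '4th Tuesday').
June 1997 ends with Tuesday June 24, 1997.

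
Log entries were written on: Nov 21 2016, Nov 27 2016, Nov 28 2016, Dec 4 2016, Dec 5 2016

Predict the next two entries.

Dec 11 2016, Dec 12 2016

Gaps: 6, 1, 6, 1 days — not constant, but cyclic with period 2.
The events fall on every Monday and Sunday.
The following Sunday is Dec 11 2016.
Next Monday: Dec 12 2016.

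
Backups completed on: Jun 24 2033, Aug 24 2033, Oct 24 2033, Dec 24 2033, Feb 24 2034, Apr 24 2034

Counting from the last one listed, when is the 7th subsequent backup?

Each date is the 24th; the gaps (61, 61, 61, 62, 59) track the month lengths.
The rule is the 24th of every 2 months.
Next: June 2034 → Jun 24 2034.
August 2034: Aug 24 2034.
Next: October 2034 → Oct 24 2034.
December 2034: Dec 24 2034.
February 2035: Feb 24 2035.
April 2035: Apr 24 2035.
June 2035: Jun 24 2035.

Jun 24 2035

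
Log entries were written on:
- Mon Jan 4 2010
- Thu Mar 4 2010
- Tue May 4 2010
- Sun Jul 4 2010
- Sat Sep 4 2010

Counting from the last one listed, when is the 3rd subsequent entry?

Fri Mar 4 2011

Gaps: 59, 61, 61, 62 days — not constant. Every event is on the 4th of the month.
Pattern: the 4th of every 2 months.
Next: November 2010 → Thu Nov 4 2010.
Next: January 2011 → Tue Jan 4 2011.
March 2011: Fri Mar 4 2011.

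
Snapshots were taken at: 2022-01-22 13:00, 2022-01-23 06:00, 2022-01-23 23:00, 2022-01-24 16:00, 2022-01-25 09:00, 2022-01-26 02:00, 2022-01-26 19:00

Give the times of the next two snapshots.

2022-01-27 12:00, 2022-01-28 05:00

Spacing: 17, 17, 17, 17, 17, 17 h — constant 17 h.
2022-01-26 19:00 + 17 h = 2022-01-27 12:00.
2022-01-27 12:00 + 17 h = 2022-01-28 05:00.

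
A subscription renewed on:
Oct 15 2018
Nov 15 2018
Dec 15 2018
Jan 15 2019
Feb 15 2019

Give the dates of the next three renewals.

Gaps: 31, 30, 31, 31 days — not constant. Every event is on the 15th of the month.
Pattern: the 15th of each month.
Next: March 2019 → Mar 15 2019.
April 2019: Apr 15 2019.
Next: May 2019 → May 15 2019.

Mar 15 2019, Apr 15 2019, May 15 2019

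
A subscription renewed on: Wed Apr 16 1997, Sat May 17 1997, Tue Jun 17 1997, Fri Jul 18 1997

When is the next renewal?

The spacing is 31, 31, 31 days — always 31 days.
Fri Jul 18 1997 + 31 days = Mon Aug 18 1997.

Mon Aug 18 1997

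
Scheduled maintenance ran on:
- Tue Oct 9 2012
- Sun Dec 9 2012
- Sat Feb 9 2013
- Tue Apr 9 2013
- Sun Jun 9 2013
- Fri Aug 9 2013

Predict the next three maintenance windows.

Wed Oct 9 2013, Mon Dec 9 2013, Sun Feb 9 2014

Each date is the 9th; the gaps (61, 62, 59, 61, 61) track the month lengths.
The rule is the 9th of every 2 months.
Next: October 2013 → Wed Oct 9 2013.
December 2013: Mon Dec 9 2013.
February 2014: Sun Feb 9 2014.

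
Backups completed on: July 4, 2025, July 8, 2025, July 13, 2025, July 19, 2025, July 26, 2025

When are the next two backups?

August 3, 2025; August 12, 2025

Gaps: 4, 5, 6, 7 days — each gap is 1 larger than the previous one.
Next gap: 8 days. July 26, 2025 + 8 days = August 3, 2025.
Next gap: 9 days. August 3, 2025 + 9 days = August 12, 2025.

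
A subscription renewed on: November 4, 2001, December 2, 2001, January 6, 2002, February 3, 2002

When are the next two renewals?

March 3, 2002; April 7, 2002

All dates are Sundays, 28, 35, 28 days apart.
Specifically, the 1st Sunday of each month.
March 2002 — 1st Sunday is March 3, 2002.
1st Sunday of April 2002: April 7, 2002.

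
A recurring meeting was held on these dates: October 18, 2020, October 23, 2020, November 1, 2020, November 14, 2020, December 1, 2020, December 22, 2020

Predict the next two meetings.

January 16, 2021; February 14, 2021

Gaps: 5, 9, 13, 17, 21 days — each gap is 4 larger than the previous one.
Next gap: 25 days. December 22, 2020 + 25 days = January 16, 2021.
Next gap: 29 days. January 16, 2021 + 29 days = February 14, 2021.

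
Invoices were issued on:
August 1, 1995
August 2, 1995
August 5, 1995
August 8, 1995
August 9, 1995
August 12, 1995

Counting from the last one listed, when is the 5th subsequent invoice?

August 23, 1995

The gap pattern 1, 3, 3, 1, 3 repeats every 3 events.
These are the Tuesdays, Wednesdays and Saturdays of each week.
The following Tuesday is August 15, 1995.
The following Wednesday is August 16, 1995.
Next Saturday: August 19, 1995.
The following Tuesday is August 22, 1995.
The following Wednesday is August 23, 1995.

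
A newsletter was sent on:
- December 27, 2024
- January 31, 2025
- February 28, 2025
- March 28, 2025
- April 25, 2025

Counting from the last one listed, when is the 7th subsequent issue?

November 28, 2025

All Fridays; the gaps (35, 28, 28, 28) vary with month length.
This is the last Friday of each month.
May 2025 ends with Friday May 30, 2025.
Last Friday of June 2025: June 27, 2025.
Last Friday of July 2025: July 25, 2025.
Last Friday of August 2025: August 29, 2025.
Last Friday of September 2025: September 26, 2025.
October 2025 ends with Friday October 31, 2025.
November 2025 ends with Friday November 28, 2025.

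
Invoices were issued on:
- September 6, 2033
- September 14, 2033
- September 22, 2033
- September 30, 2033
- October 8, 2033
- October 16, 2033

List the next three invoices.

Every event comes 8 days after the last (8, 8, 8, 8, 8).
October 16, 2033 + 8 days = October 24, 2033.
October 24, 2033 + 8 days = November 1, 2033.
November 1, 2033 + 8 days = November 9, 2033.

October 24, 2033; November 1, 2033; November 9, 2033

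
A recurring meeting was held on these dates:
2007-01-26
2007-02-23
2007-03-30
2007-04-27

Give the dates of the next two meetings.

All Fridays; the gaps (28, 35, 28) vary with month length.
This is the last Friday of each month.
Last Friday of May 2007: 2007-05-25.
Last Friday of June 2007: 2007-06-29.

2007-05-25, 2007-06-29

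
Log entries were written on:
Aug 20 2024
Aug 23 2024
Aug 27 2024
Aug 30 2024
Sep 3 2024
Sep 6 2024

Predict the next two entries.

Every event lands on a Tuesday or Friday (gaps cycle 3, 4, 3, 4, 3).
So the schedule is: every Tuesday and Friday.
Next Tuesday: Sep 10 2024.
Next Friday: Sep 13 2024.

Sep 10 2024, Sep 13 2024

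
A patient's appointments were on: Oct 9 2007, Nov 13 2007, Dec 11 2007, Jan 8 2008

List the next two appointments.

Feb 12 2008, Mar 11 2008

These are Tuesdays at 28- or 35-day spacing (35, 28, 28).
The pattern: 2nd Tuesday of the month.
2nd Tuesday of February 2008: Feb 12 2008.
2nd Tuesday of March 2008: Mar 11 2008.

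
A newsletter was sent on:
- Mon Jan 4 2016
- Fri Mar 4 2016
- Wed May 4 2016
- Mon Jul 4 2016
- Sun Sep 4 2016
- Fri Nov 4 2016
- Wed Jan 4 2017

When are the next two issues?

Sat Mar 4 2017, Thu May 4 2017

The day-of-month is always 4 (60, 61, 61, 62, 61, 61 days between events).
So this recurs on the 4th of every 2 months.
Next: March 2017 → Sat Mar 4 2017.
Next: May 2017 → Thu May 4 2017.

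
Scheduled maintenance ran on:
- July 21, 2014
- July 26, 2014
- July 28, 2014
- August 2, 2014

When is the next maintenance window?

Gaps: 5, 2, 5 days — not constant, but cyclic with period 2.
The events fall on every Monday and Saturday.
Next Monday: August 4, 2014.

August 4, 2014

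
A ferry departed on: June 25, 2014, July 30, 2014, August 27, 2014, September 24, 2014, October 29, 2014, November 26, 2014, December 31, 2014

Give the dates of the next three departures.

January 28, 2015; February 25, 2015; March 25, 2015

Every date is a Wednesday; gaps 35, 28, 28, 35, 28, 35 days.
Each is the last Wednesday of its month (at least one falls on the 29th or later, ruling out '4th Wednesday').
January 2015 ends with Wednesday January 28, 2015.
February 2015 ends with Wednesday February 25, 2015.
March 2015 ends with Wednesday March 25, 2015.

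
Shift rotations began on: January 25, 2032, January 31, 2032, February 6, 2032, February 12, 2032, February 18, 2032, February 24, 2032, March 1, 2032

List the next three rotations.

March 7, 2032; March 13, 2032; March 19, 2032

Gaps between consecutive events: 6, 6, 6, 6, 6, 6 days — a constant 6-day interval.
March 1, 2032 + 6 days = March 7, 2032.
March 7, 2032 + 6 days = March 13, 2032.
March 13, 2032 + 6 days = March 19, 2032.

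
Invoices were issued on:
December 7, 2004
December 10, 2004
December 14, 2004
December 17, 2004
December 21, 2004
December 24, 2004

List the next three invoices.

Gaps: 3, 4, 3, 4, 3 days — not constant, but cyclic with period 2.
The events fall on every Tuesday and Friday.
Next Tuesday: December 28, 2004.
The following Friday is December 31, 2004.
The following Tuesday is January 4, 2005.

December 28, 2004; December 31, 2004; January 4, 2005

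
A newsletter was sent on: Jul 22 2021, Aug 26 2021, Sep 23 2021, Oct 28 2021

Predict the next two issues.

Gaps: 35, 28, 35 days — a mix of 28 and 35. Every date is a Thursday.
Each is the 4th Thursday of its month.
November 2021 — 4th Thursday is Nov 25 2021.
December 2021 — 4th Thursday is Dec 23 2021.

Nov 25 2021, Dec 23 2021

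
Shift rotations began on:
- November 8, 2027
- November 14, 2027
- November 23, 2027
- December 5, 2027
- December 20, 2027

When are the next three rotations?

The spacing grows by 3 each time: 6, 9, 12, 15 days.
Next gap: 18 days. December 20, 2027 + 18 days = January 7, 2028.
Next gap: 21 days. January 7, 2028 + 21 days = January 28, 2028.
Next gap: 24 days. January 28, 2028 + 24 days = February 21, 2028.

January 7, 2028; January 28, 2028; February 21, 2028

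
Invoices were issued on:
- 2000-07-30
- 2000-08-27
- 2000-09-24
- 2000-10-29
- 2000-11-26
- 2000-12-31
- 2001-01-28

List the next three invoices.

2001-02-25, 2001-03-25, 2001-04-29

Every date is a Sunday; gaps 28, 28, 35, 28, 35, 28 days.
Each is the last Sunday of its month (at least one falls on the 29th or later, ruling out '4th Sunday').
Last Sunday of February 2001: 2001-02-25.
March 2001 ends with Sunday 2001-03-25.
Last Sunday of April 2001: 2001-04-29.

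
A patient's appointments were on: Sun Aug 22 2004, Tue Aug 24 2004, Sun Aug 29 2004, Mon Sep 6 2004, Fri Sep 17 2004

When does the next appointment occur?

Fri Oct 1 2004

The spacing grows by 3 each time: 2, 5, 8, 11 days.
Next gap: 14 days. Fri Sep 17 2004 + 14 days = Fri Oct 1 2004.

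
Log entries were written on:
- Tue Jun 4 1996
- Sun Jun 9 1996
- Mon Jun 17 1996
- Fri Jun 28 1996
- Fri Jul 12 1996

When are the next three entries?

Mon Jul 29 1996, Sun Aug 18 1996, Tue Sep 10 1996

Gaps: 5, 8, 11, 14 days — each gap is 3 larger than the previous one.
Next gap: 17 days. Fri Jul 12 1996 + 17 days = Mon Jul 29 1996.
Next gap: 20 days. Mon Jul 29 1996 + 20 days = Sun Aug 18 1996.
Next gap: 23 days. Sun Aug 18 1996 + 23 days = Tue Sep 10 1996.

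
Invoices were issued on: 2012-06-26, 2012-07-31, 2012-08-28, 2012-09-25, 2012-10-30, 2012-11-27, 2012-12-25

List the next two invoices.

2013-01-29, 2013-02-26

These are Tuesdays with 35, 28, 28, 35, 28, 28-day gaps.
Each is the final Tuesday of its month — 2012-07-31 is past the 28th, so '4th Tuesday' doesn't fit.
January 2013 ends with Tuesday 2013-01-29.
February 2013 ends with Tuesday 2013-02-26.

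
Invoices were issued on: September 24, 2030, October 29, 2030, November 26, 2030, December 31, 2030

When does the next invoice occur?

Every date is a Tuesday; gaps 35, 28, 35 days.
Each is the last Tuesday of its month (at least one falls on the 29th or later, ruling out '4th Tuesday').
Last Tuesday of January 2031: January 28, 2031.

January 28, 2031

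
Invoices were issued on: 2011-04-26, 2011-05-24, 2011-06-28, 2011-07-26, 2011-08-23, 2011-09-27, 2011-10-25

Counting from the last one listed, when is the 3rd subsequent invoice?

All dates are Tuesdays, 28, 35, 28, 28, 35, 28 days apart.
Specifically, the 4th Tuesday of each month.
November 2011 — 4th Tuesday is 2011-11-22.
December 2011 — 4th Tuesday is 2011-12-27.
4th Tuesday of January 2012: 2012-01-24.

2012-01-24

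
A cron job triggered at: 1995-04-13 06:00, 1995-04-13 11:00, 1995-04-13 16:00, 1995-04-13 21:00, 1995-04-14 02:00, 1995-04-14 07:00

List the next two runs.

1995-04-14 12:00, 1995-04-14 17:00

The interval is a steady 5 hours (5, 5, 5, 5, 5).
1995-04-14 07:00 + 5 h = 1995-04-14 12:00.
1995-04-14 12:00 + 5 h = 1995-04-14 17:00.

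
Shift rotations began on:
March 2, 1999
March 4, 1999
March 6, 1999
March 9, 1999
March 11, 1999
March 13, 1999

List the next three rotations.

Every event lands on a Tuesday or Thursday or Saturday (gaps cycle 2, 2, 3, 2, 2).
So the schedule is: every Tuesday, Thursday and Saturday.
Next Tuesday: March 16, 1999.
The following Thursday is March 18, 1999.
The following Saturday is March 20, 1999.

March 16, 1999; March 18, 1999; March 20, 1999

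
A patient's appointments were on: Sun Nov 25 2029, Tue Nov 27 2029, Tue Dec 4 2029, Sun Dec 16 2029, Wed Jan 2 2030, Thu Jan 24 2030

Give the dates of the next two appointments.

Intervals are 2, 7, 12, 17, 22 days — an arithmetic progression with common difference 5.
Next gap: 27 days. Thu Jan 24 2030 + 27 days = Wed Feb 20 2030.
Next gap: 32 days. Wed Feb 20 2030 + 32 days = Sun Mar 24 2030.

Wed Feb 20 2030, Sun Mar 24 2030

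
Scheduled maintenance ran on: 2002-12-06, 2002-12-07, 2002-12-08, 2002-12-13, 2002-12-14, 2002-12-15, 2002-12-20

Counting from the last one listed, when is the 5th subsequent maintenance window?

The gap pattern 1, 1, 5, 1, 1, 5 repeats every 3 events.
These are the Fridays, Saturdays and Sundays of each week.
The following Saturday is 2002-12-21.
Next Sunday: 2002-12-22.
The following Friday is 2002-12-27.
Next Saturday: 2002-12-28.
Next Sunday: 2002-12-29.

2002-12-29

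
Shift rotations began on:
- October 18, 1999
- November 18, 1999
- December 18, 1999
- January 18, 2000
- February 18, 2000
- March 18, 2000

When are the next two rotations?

April 18, 2000; May 18, 2000

The day-of-month is always 18 (31, 30, 31, 31, 29 days between events).
So this recurs on the 18th of each month.
Next: April 2000 → April 18, 2000.
May 2000: May 18, 2000.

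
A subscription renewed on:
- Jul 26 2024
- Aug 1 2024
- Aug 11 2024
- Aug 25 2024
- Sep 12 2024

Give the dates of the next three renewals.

Oct 4 2024, Oct 30 2024, Nov 29 2024

The spacing grows by 4 each time: 6, 10, 14, 18 days.
Next gap: 22 days. Sep 12 2024 + 22 days = Oct 4 2024.
Next gap: 26 days. Oct 4 2024 + 26 days = Oct 30 2024.
Next gap: 30 days. Oct 30 2024 + 30 days = Nov 29 2024.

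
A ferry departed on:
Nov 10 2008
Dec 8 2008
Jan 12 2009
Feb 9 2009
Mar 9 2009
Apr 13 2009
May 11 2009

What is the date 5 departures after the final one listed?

These are Mondays at 28- or 35-day spacing (28, 35, 28, 28, 35, 28).
The pattern: 2nd Monday of the month.
June 2009 — 2nd Monday is Jun 8 2009.
2nd Monday of July 2009: Jul 13 2009.
August 2009 — 2nd Monday is Aug 10 2009.
September 2009 — 2nd Monday is Sep 14 2009.
October 2009 — 2nd Monday is Oct 12 2009.

Oct 12 2009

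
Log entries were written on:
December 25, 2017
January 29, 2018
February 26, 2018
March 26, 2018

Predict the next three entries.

All Mondays; the gaps (35, 28, 28) vary with month length.
This is the last Monday of each month.
April 2018 ends with Monday April 30, 2018.
May 2018 ends with Monday May 28, 2018.
June 2018 ends with Monday June 25, 2018.

April 30, 2018; May 28, 2018; June 25, 2018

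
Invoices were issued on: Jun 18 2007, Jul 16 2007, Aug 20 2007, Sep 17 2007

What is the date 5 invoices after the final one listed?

Feb 18 2008

These are Mondays at 28- or 35-day spacing (28, 35, 28).
The pattern: 3rd Monday of the month.
October 2007 — 3rd Monday is Oct 15 2007.
November 2007 — 3rd Monday is Nov 19 2007.
3rd Monday of December 2007: Dec 17 2007.
3rd Monday of January 2008: Jan 21 2008.
3rd Monday of February 2008: Feb 18 2008.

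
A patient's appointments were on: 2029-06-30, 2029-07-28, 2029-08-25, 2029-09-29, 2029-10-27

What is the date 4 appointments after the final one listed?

All Saturdays; the gaps (28, 28, 35, 28) vary with month length.
This is the last Saturday of each month.
November 2029 ends with Saturday 2029-11-24.
December 2029 ends with Saturday 2029-12-29.
Last Saturday of January 2030: 2030-01-26.
Last Saturday of February 2030: 2030-02-23.

2030-02-23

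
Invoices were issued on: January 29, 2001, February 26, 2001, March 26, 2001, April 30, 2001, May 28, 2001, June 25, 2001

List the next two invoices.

These are Mondays with 28, 28, 35, 28, 28-day gaps.
Each is the final Monday of its month — January 29, 2001 is past the 28th, so '4th Monday' doesn't fit.
July 2001 ends with Monday July 30, 2001.
August 2001 ends with Monday August 27, 2001.

July 30, 2001; August 27, 2001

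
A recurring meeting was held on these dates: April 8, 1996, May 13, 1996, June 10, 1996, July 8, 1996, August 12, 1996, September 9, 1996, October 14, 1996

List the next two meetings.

All dates are Mondays, 35, 28, 28, 35, 28, 35 days apart.
Specifically, the 2nd Monday of each month.
November 1996 — 2nd Monday is November 11, 1996.
December 1996 — 2nd Monday is December 9, 1996.

November 11, 1996; December 9, 1996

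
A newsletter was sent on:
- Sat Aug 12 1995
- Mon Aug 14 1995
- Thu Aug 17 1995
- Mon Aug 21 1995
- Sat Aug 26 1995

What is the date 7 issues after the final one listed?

Gaps: 2, 3, 4, 5 days — each gap is 1 larger than the previous one.
Next gap: 6 days. Sat Aug 26 1995 + 6 days = Fri Sep 1 1995.
Next gap: 7 days. Fri Sep 1 1995 + 7 days = Fri Sep 8 1995.
Next gap: 8 days. Fri Sep 8 1995 + 8 days = Sat Sep 16 1995.
Next gap: 9 days. Sat Sep 16 1995 + 9 days = Mon Sep 25 1995.
Next gap: 10 days. Mon Sep 25 1995 + 10 days = Thu Oct 5 1995.
Next gap: 11 days. Thu Oct 5 1995 + 11 days = Mon Oct 16 1995.
Next gap: 12 days. Mon Oct 16 1995 + 12 days = Sat Oct 28 1995.

Sat Oct 28 1995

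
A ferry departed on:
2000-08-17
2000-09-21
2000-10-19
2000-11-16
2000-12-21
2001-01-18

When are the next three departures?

2001-02-15, 2001-03-15, 2001-04-19

Gaps: 35, 28, 28, 35, 28 days — a mix of 28 and 35. Every date is a Thursday.
Each is the 3rd Thursday of its month.
February 2001 — 3rd Thursday is 2001-02-15.
March 2001 — 3rd Thursday is 2001-03-15.
April 2001 — 3rd Thursday is 2001-04-19.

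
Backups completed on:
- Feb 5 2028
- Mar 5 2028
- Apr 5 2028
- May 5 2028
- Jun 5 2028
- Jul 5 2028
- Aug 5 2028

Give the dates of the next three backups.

Sep 5 2028, Oct 5 2028, Nov 5 2028

The day-of-month is always 5 (29, 31, 30, 31, 30, 31 days between events).
So this recurs on the 5th of each month.
September 2028: Sep 5 2028.
Next: October 2028 → Oct 5 2028.
Next: November 2028 → Nov 5 2028.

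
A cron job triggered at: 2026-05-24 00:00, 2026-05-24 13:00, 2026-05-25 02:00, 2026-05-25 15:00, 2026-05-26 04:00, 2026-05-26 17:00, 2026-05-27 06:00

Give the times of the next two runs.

Gaps: 13, 13, 13, 13, 13, 13 hours — each event is 13 hours after the previous one.
2026-05-27 06:00 + 13 h = 2026-05-27 19:00.
2026-05-27 19:00 + 13 h = 2026-05-28 08:00.

2026-05-27 19:00, 2026-05-28 08:00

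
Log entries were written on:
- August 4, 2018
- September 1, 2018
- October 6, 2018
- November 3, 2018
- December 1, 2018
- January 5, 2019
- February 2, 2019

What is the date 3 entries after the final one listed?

Gaps: 28, 35, 28, 28, 35, 28 days — a mix of 28 and 35. Every date is a Saturday.
Each is the 1st Saturday of its month.
March 2019 — 1st Saturday is March 2, 2019.
April 2019 — 1st Saturday is April 6, 2019.
1st Saturday of May 2019: May 4, 2019.

May 4, 2019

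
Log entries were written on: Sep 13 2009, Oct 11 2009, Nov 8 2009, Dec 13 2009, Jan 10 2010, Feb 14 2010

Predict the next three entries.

Mar 14 2010, Apr 11 2010, May 9 2010

These are Sundays at 28- or 35-day spacing (28, 28, 35, 28, 35).
The pattern: 2nd Sunday of the month.
March 2010 — 2nd Sunday is Mar 14 2010.
April 2010 — 2nd Sunday is Apr 11 2010.
2nd Sunday of May 2010: May 9 2010.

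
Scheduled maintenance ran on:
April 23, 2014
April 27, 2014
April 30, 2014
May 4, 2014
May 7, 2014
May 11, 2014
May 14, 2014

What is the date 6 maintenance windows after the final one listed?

June 4, 2014

The gap pattern 4, 3, 4, 3, 4, 3 repeats every 2 events.
These are the Wednesdays and Sundays of each week.
Next Sunday: May 18, 2014.
The following Wednesday is May 21, 2014.
The following Sunday is May 25, 2014.
Next Wednesday: May 28, 2014.
Next Sunday: June 1, 2014.
The following Wednesday is June 4, 2014.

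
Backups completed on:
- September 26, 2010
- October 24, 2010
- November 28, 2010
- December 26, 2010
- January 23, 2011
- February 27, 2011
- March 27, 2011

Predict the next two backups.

April 24, 2011; May 22, 2011

All dates are Sundays, 28, 35, 28, 28, 35, 28 days apart.
Specifically, the 4th Sunday of each month.
4th Sunday of April 2011: April 24, 2011.
4th Sunday of May 2011: May 22, 2011.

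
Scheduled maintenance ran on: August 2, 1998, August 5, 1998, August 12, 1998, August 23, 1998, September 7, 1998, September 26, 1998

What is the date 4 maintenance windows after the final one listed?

January 20, 1999

Gaps: 3, 7, 11, 15, 19 days — each gap is 4 larger than the previous one.
Next gap: 23 days. September 26, 1998 + 23 days = October 19, 1998.
Next gap: 27 days. October 19, 1998 + 27 days = November 15, 1998.
Next gap: 31 days. November 15, 1998 + 31 days = December 16, 1998.
Next gap: 35 days. December 16, 1998 + 35 days = January 20, 1999.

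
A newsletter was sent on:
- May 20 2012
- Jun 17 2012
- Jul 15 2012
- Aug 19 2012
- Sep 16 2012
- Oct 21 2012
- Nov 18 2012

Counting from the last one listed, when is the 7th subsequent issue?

All dates are Sundays, 28, 28, 35, 28, 35, 28 days apart.
Specifically, the 3rd Sunday of each month.
December 2012 — 3rd Sunday is Dec 16 2012.
January 2013 — 3rd Sunday is Jan 20 2013.
February 2013 — 3rd Sunday is Feb 17 2013.
3rd Sunday of March 2013: Mar 17 2013.
April 2013 — 3rd Sunday is Apr 21 2013.
May 2013 — 3rd Sunday is May 19 2013.
3rd Sunday of June 2013: Jun 16 2013.

Jun 16 2013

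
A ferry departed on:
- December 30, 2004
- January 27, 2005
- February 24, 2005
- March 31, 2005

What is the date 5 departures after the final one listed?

Every date is a Thursday; gaps 28, 28, 35 days.
Each is the last Thursday of its month (at least one falls on the 29th or later, ruling out '4th Thursday').
April 2005 ends with Thursday April 28, 2005.
May 2005 ends with Thursday May 26, 2005.
Last Thursday of June 2005: June 30, 2005.
Last Thursday of July 2005: July 28, 2005.
August 2005 ends with Thursday August 25, 2005.

August 25, 2005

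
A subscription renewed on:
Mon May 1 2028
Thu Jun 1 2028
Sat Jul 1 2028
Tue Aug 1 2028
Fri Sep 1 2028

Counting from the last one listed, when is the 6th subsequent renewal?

Thu Mar 1 2029

Gaps: 31, 30, 31, 31 days — not constant. Every event is on the 1st of the month.
Pattern: the 1st of each month.
Next: October 2028 → Sun Oct 1 2028.
Next: November 2028 → Wed Nov 1 2028.
Next: December 2028 → Fri Dec 1 2028.
January 2029: Mon Jan 1 2029.
February 2029: Thu Feb 1 2029.
March 2029: Thu Mar 1 2029.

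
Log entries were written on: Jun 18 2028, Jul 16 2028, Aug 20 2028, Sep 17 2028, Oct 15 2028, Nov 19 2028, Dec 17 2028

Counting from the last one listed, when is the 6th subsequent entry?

These are Sundays at 28- or 35-day spacing (28, 35, 28, 28, 35, 28).
The pattern: 3rd Sunday of the month.
January 2029 — 3rd Sunday is Jan 21 2029.
February 2029 — 3rd Sunday is Feb 18 2029.
3rd Sunday of March 2029: Mar 18 2029.
3rd Sunday of April 2029: Apr 15 2029.
May 2029 — 3rd Sunday is May 20 2029.
3rd Sunday of June 2029: Jun 17 2029.

Jun 17 2029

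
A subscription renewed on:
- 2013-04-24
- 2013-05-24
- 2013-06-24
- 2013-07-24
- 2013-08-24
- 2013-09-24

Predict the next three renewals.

2013-10-24, 2013-11-24, 2013-12-24

Gaps: 30, 31, 30, 31, 31 days — not constant. Every event is on the 24th of the month.
Pattern: the 24th of each month.
Next: October 2013 → 2013-10-24.
November 2013: 2013-11-24.
Next: December 2013 → 2013-12-24.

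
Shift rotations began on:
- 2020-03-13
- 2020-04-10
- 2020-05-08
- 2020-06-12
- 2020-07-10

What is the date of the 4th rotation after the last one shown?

All dates are Fridays, 28, 28, 35, 28 days apart.
Specifically, the 2nd Friday of each month.
2nd Friday of August 2020: 2020-08-14.
September 2020 — 2nd Friday is 2020-09-11.
October 2020 — 2nd Friday is 2020-10-09.
November 2020 — 2nd Friday is 2020-11-13.

2020-11-13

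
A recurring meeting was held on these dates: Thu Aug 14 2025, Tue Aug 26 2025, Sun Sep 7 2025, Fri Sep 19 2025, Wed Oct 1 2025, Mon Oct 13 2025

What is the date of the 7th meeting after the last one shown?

Mon Jan 5 2026

Gaps between consecutive events: 12, 12, 12, 12, 12 days — a constant 12-day interval.
Mon Oct 13 2025 + 12 days = Sat Oct 25 2025.
Sat Oct 25 2025 + 12 days = Thu Nov 6 2025.
Thu Nov 6 2025 + 12 days = Tue Nov 18 2025.
Tue Nov 18 2025 + 12 days = Sun Nov 30 2025.
Sun Nov 30 2025 + 12 days = Fri Dec 12 2025.
Fri Dec 12 2025 + 12 days = Wed Dec 24 2025.
Wed Dec 24 2025 + 12 days = Mon Jan 5 2026.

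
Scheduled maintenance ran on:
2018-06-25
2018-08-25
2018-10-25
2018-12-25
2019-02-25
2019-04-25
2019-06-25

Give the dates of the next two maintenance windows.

Gaps: 61, 61, 61, 62, 59, 61 days — not constant. Every event is on the 25th of the month.
Pattern: the 25th of every 2 months.
Next: August 2019 → 2019-08-25.
October 2019: 2019-10-25.

2019-08-25, 2019-10-25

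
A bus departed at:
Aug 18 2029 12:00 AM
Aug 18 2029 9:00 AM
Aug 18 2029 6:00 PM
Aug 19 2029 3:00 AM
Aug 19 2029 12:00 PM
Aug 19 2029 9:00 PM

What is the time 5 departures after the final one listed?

The interval is a steady 9 hours (9, 9, 9, 9, 9).
Aug 19 2029 9:00 PM + 9 h = Aug 20 2029 6:00 AM.
Aug 20 2029 6:00 AM + 9 h = Aug 20 2029 3:00 PM.
Aug 20 2029 3:00 PM + 9 h = Aug 21 2029 12:00 AM.
Aug 21 2029 12:00 AM + 9 h = Aug 21 2029 9:00 AM.
Aug 21 2029 9:00 AM + 9 h = Aug 21 2029 6:00 PM.

Aug 21 2029 6:00 PM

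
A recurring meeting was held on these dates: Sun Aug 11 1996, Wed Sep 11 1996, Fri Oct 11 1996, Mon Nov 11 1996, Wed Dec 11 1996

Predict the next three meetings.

Sat Jan 11 1997, Tue Feb 11 1997, Tue Mar 11 1997

The day-of-month is always 11 (31, 30, 31, 30 days between events).
So this recurs on the 11th of each month.
Next: January 1997 → Sat Jan 11 1997.
February 1997: Tue Feb 11 1997.
Next: March 1997 → Tue Mar 11 1997.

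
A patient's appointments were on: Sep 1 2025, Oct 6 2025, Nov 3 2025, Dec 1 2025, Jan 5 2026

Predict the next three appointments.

Gaps: 35, 28, 28, 35 days — a mix of 28 and 35. Every date is a Monday.
Each is the 1st Monday of its month.
1st Monday of February 2026: Feb 2 2026.
1st Monday of March 2026: Mar 2 2026.
April 2026 — 1st Monday is Apr 6 2026.

Feb 2 2026, Mar 2 2026, Apr 6 2026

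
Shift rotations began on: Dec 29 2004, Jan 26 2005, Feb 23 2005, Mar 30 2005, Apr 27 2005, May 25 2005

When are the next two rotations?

Every date is a Wednesday; gaps 28, 28, 35, 28, 28 days.
Each is the last Wednesday of its month (at least one falls on the 29th or later, ruling out '4th Wednesday').
Last Wednesday of June 2005: Jun 29 2005.
Last Wednesday of July 2005: Jul 27 2005.

Jun 29 2005, Jul 27 2005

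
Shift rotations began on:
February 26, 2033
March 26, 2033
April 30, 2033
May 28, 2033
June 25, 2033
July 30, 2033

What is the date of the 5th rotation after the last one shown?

All Saturdays; the gaps (28, 35, 28, 28, 35) vary with month length.
This is the last Saturday of each month.
Last Saturday of August 2033: August 27, 2033.
Last Saturday of September 2033: September 24, 2033.
Last Saturday of October 2033: October 29, 2033.
November 2033 ends with Saturday November 26, 2033.
December 2033 ends with Saturday December 31, 2033.

December 31, 2033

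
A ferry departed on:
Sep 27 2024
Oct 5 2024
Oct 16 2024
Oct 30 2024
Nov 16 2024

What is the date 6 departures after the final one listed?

Apr 30 2025

The spacing grows by 3 each time: 8, 11, 14, 17 days.
Next gap: 20 days. Nov 16 2024 + 20 days = Dec 6 2024.
Next gap: 23 days. Dec 6 2024 + 23 days = Dec 29 2024.
Next gap: 26 days. Dec 29 2024 + 26 days = Jan 24 2025.
Next gap: 29 days. Jan 24 2025 + 29 days = Feb 22 2025.
Next gap: 32 days. Feb 22 2025 + 32 days = Mar 26 2025.
Next gap: 35 days. Mar 26 2025 + 35 days = Apr 30 2025.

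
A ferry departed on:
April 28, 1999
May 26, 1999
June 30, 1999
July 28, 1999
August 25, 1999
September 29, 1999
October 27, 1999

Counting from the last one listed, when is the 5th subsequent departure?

Every date is a Wednesday; gaps 28, 35, 28, 28, 35, 28 days.
Each is the last Wednesday of its month (at least one falls on the 29th or later, ruling out '4th Wednesday').
November 1999 ends with Wednesday November 24, 1999.
Last Wednesday of December 1999: December 29, 1999.
January 2000 ends with Wednesday January 26, 2000.
Last Wednesday of February 2000: February 23, 2000.
Last Wednesday of March 2000: March 29, 2000.

March 29, 2000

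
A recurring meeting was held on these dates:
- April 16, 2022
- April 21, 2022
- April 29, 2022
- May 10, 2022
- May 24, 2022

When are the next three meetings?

June 10, 2022; June 30, 2022; July 23, 2022

Intervals are 5, 8, 11, 14 days — an arithmetic progression with common difference 3.
Next gap: 17 days. May 24, 2022 + 17 days = June 10, 2022.
Next gap: 20 days. June 10, 2022 + 20 days = June 30, 2022.
Next gap: 23 days. June 30, 2022 + 23 days = July 23, 2022.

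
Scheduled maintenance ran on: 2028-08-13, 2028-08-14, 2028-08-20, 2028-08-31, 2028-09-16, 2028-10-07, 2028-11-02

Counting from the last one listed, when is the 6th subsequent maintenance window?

Gaps: 1, 6, 11, 16, 21, 26 days — each gap is 5 larger than the previous one.
Next gap: 31 days. 2028-11-02 + 31 days = 2028-12-03.
Next gap: 36 days. 2028-12-03 + 36 days = 2029-01-08.
Next gap: 41 days. 2029-01-08 + 41 days = 2029-02-18.
Next gap: 46 days. 2029-02-18 + 46 days = 2029-04-05.
Next gap: 51 days. 2029-04-05 + 51 days = 2029-05-26.
Next gap: 56 days. 2029-05-26 + 56 days = 2029-07-21.

2029-07-21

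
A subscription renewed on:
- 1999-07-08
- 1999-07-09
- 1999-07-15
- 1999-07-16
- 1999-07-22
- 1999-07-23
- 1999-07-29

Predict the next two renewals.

1999-07-30, 1999-08-05

Every event lands on a Thursday or Friday (gaps cycle 1, 6, 1, 6, 1, 6).
So the schedule is: every Thursday and Friday.
The following Friday is 1999-07-30.
Next Thursday: 1999-08-05.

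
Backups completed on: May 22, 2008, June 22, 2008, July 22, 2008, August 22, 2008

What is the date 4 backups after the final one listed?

Gaps: 31, 30, 31 days — not constant. Every event is on the 22nd of the month.
Pattern: the 22nd of each month.
Next: September 2008 → September 22, 2008.
Next: October 2008 → October 22, 2008.
Next: November 2008 → November 22, 2008.
December 2008: December 22, 2008.

December 22, 2008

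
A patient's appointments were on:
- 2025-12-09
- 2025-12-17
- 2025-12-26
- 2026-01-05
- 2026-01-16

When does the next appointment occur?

Intervals are 8, 9, 10, 11 days — an arithmetic progression with common difference 1.
Next gap: 12 days. 2026-01-16 + 12 days = 2026-01-28.

2026-01-28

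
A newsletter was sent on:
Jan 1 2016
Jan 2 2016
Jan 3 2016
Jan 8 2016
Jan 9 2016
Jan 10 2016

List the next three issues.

Jan 15 2016, Jan 16 2016, Jan 17 2016

Gaps: 1, 1, 5, 1, 1 days — not constant, but cyclic with period 3.
The events fall on every Friday, Saturday and Sunday.
Next Friday: Jan 15 2016.
The following Saturday is Jan 16 2016.
Next Sunday: Jan 17 2016.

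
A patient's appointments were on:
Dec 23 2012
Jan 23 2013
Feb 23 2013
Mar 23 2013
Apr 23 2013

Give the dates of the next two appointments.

Each date is the 23rd; the gaps (31, 31, 28, 31) track the month lengths.
The rule is the 23rd of each month.
Next: May 2013 → May 23 2013.
June 2013: Jun 23 2013.

May 23 2013, Jun 23 2013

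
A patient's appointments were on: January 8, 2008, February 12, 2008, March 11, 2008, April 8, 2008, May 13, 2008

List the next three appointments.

June 10, 2008; July 8, 2008; August 12, 2008

Gaps: 35, 28, 28, 35 days — a mix of 28 and 35. Every date is a Tuesday.
Each is the 2nd Tuesday of its month.
June 2008 — 2nd Tuesday is June 10, 2008.
July 2008 — 2nd Tuesday is July 8, 2008.
2nd Tuesday of August 2008: August 12, 2008.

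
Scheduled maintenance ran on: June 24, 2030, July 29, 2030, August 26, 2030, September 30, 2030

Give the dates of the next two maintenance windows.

Every date is a Monday; gaps 35, 28, 35 days.
Each is the last Monday of its month (at least one falls on the 29th or later, ruling out '4th Monday').
October 2030 ends with Monday October 28, 2030.
November 2030 ends with Monday November 25, 2030.

October 28, 2030; November 25, 2030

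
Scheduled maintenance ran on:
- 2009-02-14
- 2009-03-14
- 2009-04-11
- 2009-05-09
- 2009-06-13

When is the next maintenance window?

Gaps: 28, 28, 28, 35 days — a mix of 28 and 35. Every date is a Saturday.
Each is the 2nd Saturday of its month.
July 2009 — 2nd Saturday is 2009-07-11.

2009-07-11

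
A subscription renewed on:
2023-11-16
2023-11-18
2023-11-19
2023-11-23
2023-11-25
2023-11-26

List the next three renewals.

Every event lands on a Thursday or Saturday or Sunday (gaps cycle 2, 1, 4, 2, 1).
So the schedule is: every Thursday, Saturday and Sunday.
The following Thursday is 2023-11-30.
The following Saturday is 2023-12-02.
The following Sunday is 2023-12-03.

2023-11-30, 2023-12-02, 2023-12-03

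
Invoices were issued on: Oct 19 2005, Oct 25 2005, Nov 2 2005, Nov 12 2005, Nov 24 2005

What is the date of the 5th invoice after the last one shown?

Feb 22 2006

Gaps: 6, 8, 10, 12 days — each gap is 2 larger than the previous one.
Next gap: 14 days. Nov 24 2005 + 14 days = Dec 8 2005.
Next gap: 16 days. Dec 8 2005 + 16 days = Dec 24 2005.
Next gap: 18 days. Dec 24 2005 + 18 days = Jan 11 2006.
Next gap: 20 days. Jan 11 2006 + 20 days = Jan 31 2006.
Next gap: 22 days. Jan 31 2006 + 22 days = Feb 22 2006.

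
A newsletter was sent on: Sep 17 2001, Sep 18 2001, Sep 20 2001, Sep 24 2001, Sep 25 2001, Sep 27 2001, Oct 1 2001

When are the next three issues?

Oct 2 2001, Oct 4 2001, Oct 8 2001

Gaps: 1, 2, 4, 1, 2, 4 days — not constant, but cyclic with period 3.
The events fall on every Monday, Tuesday and Thursday.
Next Tuesday: Oct 2 2001.
The following Thursday is Oct 4 2001.
Next Monday: Oct 8 2001.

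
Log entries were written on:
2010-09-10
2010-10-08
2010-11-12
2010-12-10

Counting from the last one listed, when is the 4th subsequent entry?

These are Fridays at 28- or 35-day spacing (28, 35, 28).
The pattern: 2nd Friday of the month.
January 2011 — 2nd Friday is 2011-01-14.
2nd Friday of February 2011: 2011-02-11.
2nd Friday of March 2011: 2011-03-11.
2nd Friday of April 2011: 2011-04-08.

2011-04-08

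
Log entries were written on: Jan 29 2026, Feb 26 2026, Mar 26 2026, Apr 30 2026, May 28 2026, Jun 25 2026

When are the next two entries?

Jul 30 2026, Aug 27 2026

All Thursdays; the gaps (28, 28, 35, 28, 28) vary with month length.
This is the last Thursday of each month.
July 2026 ends with Thursday Jul 30 2026.
August 2026 ends with Thursday Aug 27 2026.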